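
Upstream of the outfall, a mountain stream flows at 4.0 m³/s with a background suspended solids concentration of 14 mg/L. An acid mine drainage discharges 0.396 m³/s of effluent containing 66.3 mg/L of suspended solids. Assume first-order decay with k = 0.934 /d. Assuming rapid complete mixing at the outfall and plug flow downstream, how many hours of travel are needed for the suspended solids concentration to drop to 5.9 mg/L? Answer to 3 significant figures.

29.7 h

Mixed concentration C = ΣQC/ΣQ = (4.000·14.00 + 0.3960·66.30) / 4.396 = 82.25/4.396 = 18.71 mg/L.
18.71·exp(−k·t) = 5.9 → t = ln(18.71/5.9)/k = 106800 s = 29.66 h.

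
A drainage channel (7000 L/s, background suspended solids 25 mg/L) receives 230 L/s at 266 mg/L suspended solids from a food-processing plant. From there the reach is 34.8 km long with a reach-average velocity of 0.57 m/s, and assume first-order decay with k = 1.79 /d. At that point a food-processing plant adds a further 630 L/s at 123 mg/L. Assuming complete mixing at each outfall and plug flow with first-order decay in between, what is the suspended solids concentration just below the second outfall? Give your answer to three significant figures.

Mass balance: C = (7000·25.00 + 230.0·266.0) / 7230 = 236200/7230 = 32.67 mg/L; combined flow 7230 L/s.
Travel time t = 34.8·1000 / 0.57 = 61050 s = 16.96 h.
Decay over the reach: 32.67·exp(−kt) = 32.67·0.2823 = 9.221 mg/L.
At the second outfall, C = (7230·9.221 + 630.0·123.0) / (7230 + 630.0) = 18.34 mg/L.

18.3 mg/L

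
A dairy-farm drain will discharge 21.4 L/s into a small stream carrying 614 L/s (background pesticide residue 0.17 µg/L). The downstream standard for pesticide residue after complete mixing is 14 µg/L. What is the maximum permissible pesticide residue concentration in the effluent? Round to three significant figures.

411 µg/L

At the limit, (Qr·Cr + Qe·Cₑ)/(Qr + Qe) = 14:
Cₑ = (635.4·14 − 614.0·0.1700) / 21.40 = 410.8 µg/L.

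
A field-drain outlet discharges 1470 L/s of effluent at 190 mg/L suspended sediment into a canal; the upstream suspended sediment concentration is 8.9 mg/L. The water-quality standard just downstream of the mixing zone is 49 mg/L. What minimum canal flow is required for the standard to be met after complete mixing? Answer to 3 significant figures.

Set C_mix = 49: (Q·8.900 + 1470·190.0) / (Q + 1470) = 49
→ Q = 1470·(190.0 − 49)/(49 − 8.900) = 5169 L/s.

5170 L/s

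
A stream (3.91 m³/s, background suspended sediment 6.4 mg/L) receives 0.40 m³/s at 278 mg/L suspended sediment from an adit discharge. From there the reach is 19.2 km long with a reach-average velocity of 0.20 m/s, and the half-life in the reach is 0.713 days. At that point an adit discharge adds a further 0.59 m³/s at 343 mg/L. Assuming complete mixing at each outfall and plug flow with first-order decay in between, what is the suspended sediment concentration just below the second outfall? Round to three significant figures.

50.7 mg/L

After mixing, C = (3.910·6.400 + 0.4000·278.0) / 4.310 = 136.2/4.310 = 31.61 mg/L; combined flow 4.310 m³/s.
Travel time t = 19.2·1000 / 0.20 = 96000 s = 26.67 h.
Half-life 0.713 d → k = ln 2 / 0.713 = 0.9722 d⁻¹.
Decay over the reach: 31.61·exp(−kt) = 31.61·0.3395 = 10.73 mg/L.
At the second outfall, C = (4.310·10.73 + 0.5900·343.0) / (4.310 + 0.5900) = 50.74 mg/L.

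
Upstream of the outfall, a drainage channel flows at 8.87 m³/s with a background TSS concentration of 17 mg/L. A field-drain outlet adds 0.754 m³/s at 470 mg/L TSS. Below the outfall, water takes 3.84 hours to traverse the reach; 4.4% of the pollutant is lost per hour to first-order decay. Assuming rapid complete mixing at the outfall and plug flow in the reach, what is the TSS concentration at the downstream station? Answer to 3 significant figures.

Mass balance: C = (8.870·17.00 + 0.7540·470.0) / 9.624 = 505.2/9.624 = 52.49 mg/L.
4.4%/h lost → k = −ln(1 − 0.044) = 0.04500 h⁻¹.
Decay over the reach: 52.49·exp(−kt) = 52.49·0.8413 = 44.16 mg/L.

44.2 mg/L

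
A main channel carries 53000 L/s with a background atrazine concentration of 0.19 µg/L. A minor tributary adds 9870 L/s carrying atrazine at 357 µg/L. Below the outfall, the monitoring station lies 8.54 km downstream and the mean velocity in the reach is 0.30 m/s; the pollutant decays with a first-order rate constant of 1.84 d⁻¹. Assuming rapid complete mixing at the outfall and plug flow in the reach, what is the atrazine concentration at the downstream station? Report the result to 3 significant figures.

30.7 µg/L

Mass balance: C = (53000·0.1900 + 9870·357.0) / 62870 = 3534000/62870 = 56.21 µg/L.
Travel time t = 8.54·1000 / 0.30 = 28470 s = 7.907 h.
Decay over the reach: 56.21·exp(−kt) = 56.21·0.5454 = 30.65 µg/L.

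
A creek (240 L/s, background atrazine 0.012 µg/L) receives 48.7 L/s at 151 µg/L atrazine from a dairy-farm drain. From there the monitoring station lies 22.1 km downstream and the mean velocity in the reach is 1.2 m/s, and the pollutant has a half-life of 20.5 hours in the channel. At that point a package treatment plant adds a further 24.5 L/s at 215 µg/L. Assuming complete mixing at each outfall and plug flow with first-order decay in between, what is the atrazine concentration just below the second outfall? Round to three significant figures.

After mixing, C = (240.0·0.01200 + 48.70·151.0) / 288.7 = 7357/288.7 = 25.48 µg/L; combined flow 288.7 L/s.
Travel time t = 22.1·1000 / 1.2 = 18420 s = 5.116 h.
Half-life 20.5 h → k = ln 2 / 20.5 = 0.03381 h⁻¹ = 0.8115 d⁻¹.
After decay, C = 25.48 × e^(−kt) = 25.48 × 0.8412 = 21.43 µg/L.
Second outfall: C = (288.7·21.43 + 24.50·215.0)/313.2 = 36.58 µg/L.

36.6 µg/L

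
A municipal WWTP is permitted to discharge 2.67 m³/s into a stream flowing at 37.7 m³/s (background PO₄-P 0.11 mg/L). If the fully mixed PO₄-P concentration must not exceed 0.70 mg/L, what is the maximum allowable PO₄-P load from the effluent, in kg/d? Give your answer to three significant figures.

Mass balance at the limit: 37.70·0.1100 + 2.670·Cₑ = 40.37·0.70 → Cₑ = 9.031 mg/L.
Load = 2.670 m³/s × 9.031 g/m³ × 86 400 s/d = 2083 kg/d.

2080 kg/d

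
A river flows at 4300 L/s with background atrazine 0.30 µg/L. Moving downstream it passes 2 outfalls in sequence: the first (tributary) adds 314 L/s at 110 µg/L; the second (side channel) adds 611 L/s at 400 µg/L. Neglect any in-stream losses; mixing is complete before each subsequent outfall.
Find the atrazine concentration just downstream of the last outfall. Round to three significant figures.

53.6 µg/L

Below outfall 1: Q → 4614 L/s, C = (4300·0.3000 + 314.0·110.0)/4614 = 7.765 µg/L.
Below outfall 2: Q → 5225 L/s, C = (4614·7.765 + 611.0·400.0)/5225 = 53.63 µg/L.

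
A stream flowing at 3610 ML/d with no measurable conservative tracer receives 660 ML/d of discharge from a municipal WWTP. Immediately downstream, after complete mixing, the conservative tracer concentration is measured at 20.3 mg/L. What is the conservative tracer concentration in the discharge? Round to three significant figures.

Mass balance: 3610·0 + 660.0·Cₑ = 4270·20.30
→ Cₑ = (4270·20.30 − 3610·0) / 660.0 = 131.3 mg/L.

131 mg/L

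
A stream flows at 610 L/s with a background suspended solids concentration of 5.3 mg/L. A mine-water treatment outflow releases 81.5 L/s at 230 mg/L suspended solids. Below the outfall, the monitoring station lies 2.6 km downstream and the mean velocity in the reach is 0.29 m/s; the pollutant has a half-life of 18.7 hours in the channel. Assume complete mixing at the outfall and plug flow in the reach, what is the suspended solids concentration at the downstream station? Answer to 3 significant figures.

Flow-weighted average: C = (610.0·5.300 + 81.50·230.0) / 691.5 = 21980/691.5 = 31.78 mg/L.
Travel time t = 2.6·1000 / 0.29 = 8966 s = 2.490 h.
Half-life 18.7 h → k = ln 2 / 18.7 = 0.03707 h⁻¹ = 0.8896 d⁻¹.
First-order decay: C = 31.78·exp(−k·t) = 31.78·0.9118 = 28.98 mg/L.

29.0 mg/L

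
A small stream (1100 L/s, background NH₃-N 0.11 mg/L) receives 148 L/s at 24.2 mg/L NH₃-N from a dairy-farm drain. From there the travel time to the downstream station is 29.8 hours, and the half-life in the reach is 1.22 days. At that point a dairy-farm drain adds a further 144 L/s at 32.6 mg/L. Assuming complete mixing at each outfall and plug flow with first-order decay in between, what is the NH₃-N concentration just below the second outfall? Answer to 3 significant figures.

Conservation of mass: C = (1100·0.1100 + 148.0·24.20) / 1248 = 3703/1248 = 2.967 mg/L; combined flow 1248 L/s.
Half-life 1.22 d → k = ln 2 / 1.22 = 0.5682 d⁻¹.
First-order decay: C = 2.967·exp(−k·t) = 2.967·0.4939 = 1.465 mg/L.
At the second outfall, C = (1248·1.465 + 144.0·32.60) / (1248 + 144.0) = 4.686 mg/L.

4.69 mg/L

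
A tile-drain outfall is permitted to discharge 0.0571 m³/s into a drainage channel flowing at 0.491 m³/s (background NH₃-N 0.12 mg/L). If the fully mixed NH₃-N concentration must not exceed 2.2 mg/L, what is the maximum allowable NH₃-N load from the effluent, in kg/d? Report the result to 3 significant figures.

99.1 kg/d

Mass balance at the limit: 0.4910·0.1200 + 0.05710·Cₑ = 0.5481·2.2 → Cₑ = 20.09 mg/L.
Load = 0.05710 m³/s × 20.09 g/m³ × 86 400 s/d = 99.09 kg/d.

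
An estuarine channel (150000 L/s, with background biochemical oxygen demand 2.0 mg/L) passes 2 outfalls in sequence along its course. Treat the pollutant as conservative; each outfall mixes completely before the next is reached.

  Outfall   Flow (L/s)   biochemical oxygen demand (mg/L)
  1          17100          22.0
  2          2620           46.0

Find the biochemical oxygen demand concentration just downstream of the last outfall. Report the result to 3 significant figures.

4.69 mg/L

Outfall 1: combined Q = 167100 L/s; C = (150000·2.000 + 17100·22.00)/167100 = 4.047 mg/L.
Outfall 2: combined Q = 169700 L/s; C = (167100·4.047 + 2620·46.00)/169700 = 4.694 mg/L.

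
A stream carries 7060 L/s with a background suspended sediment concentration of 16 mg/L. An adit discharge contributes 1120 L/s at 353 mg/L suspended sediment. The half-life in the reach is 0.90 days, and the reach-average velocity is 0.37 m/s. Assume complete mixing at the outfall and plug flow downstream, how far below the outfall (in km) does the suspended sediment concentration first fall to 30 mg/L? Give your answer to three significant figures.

Flow-weighted average: C = (7060·16.00 + 1120·353.0) / 8180 = 508300/8180 = 62.14 mg/L.
Half-life 0.90 d → k = ln 2 / 0.90 = 0.7702 d⁻¹.
Set 62.14·exp(−k·t) = 30 → t = ln(62.14/30)/k = 81690 s = 22.69 h.
Distance = v·t = 0.37·81690 = 30230 m = 30.23 km.

30.2 km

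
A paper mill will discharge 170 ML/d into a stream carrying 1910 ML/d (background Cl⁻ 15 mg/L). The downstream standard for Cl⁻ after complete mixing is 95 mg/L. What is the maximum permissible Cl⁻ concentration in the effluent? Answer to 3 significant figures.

994 mg/L

At the limit, (Qr·Cr + Qe·Cₑ)/(Qr + Qe) = 95:
Cₑ = (2080·95 − 1910·15.00) / 170.0 = 993.8 mg/L.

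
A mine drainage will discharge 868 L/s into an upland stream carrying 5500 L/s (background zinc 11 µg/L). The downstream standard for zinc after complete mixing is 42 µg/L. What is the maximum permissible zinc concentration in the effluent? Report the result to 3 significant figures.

At the limit, (Qr·Cr + Qe·Cₑ)/(Qr + Qe) = 42:
Cₑ = (6368·42 − 5500·11.00) / 868.0 = 238.4 µg/L.

238 µg/L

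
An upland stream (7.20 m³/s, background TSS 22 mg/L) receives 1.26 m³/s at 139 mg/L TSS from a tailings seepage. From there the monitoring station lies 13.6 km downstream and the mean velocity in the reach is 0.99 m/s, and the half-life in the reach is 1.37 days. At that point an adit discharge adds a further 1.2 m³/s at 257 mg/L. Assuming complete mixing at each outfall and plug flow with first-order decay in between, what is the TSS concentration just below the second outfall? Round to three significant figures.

Conservation of mass: C = (7.200·22.00 + 1.260·139.0) / 8.460 = 333.5/8.460 = 39.43 mg/L; combined flow 8.460 m³/s.
Travel time t = 13.6·1000 / 0.99 = 13740 s = 3.816 h.
Half-life 1.37 d → k = ln 2 / 1.37 = 0.5059 d⁻¹.
After decay, C = 39.43 × e^(−kt) = 39.43 × 0.9227 = 36.38 mg/L.
Second outfall: C = (8.460·36.38 + 1.200·257.0)/9.660 = 63.78 mg/L.

63.8 mg/L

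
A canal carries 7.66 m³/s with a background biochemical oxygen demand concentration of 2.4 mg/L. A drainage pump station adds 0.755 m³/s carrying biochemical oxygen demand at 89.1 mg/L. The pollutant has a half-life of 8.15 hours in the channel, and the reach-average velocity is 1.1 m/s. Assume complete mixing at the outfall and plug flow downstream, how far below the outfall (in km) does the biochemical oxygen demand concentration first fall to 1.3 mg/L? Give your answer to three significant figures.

Conservation of mass: C = (7.660·2.400 + 0.7550·89.10) / 8.415 = 85.65/8.415 = 10.18 mg/L.
Half-life 8.15 h → k = ln 2 / 8.15 = 0.08505 h⁻¹ = 2.041 d⁻¹.
Set 10.18·exp(−k·t) = 1.3 → t = ln(10.18/1.3)/k = 87110 s = 24.20 h.
Distance = v·t = 1.1·87110 = 95820 m = 95.82 km.

95.8 km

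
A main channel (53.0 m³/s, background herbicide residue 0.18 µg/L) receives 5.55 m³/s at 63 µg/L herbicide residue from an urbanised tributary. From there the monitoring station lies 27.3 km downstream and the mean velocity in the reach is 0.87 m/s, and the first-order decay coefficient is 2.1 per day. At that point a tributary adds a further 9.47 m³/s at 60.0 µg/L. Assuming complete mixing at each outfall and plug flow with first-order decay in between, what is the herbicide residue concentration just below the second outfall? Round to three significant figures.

Flow-weighted average: C = (53.00·0.1800 + 5.550·63.00) / 58.55 = 359.2/58.55 = 6.135 µg/L; combined flow 58.55 m³/s.
Travel time t = 27.3·1000 / 0.87 = 31380 s = 8.716 h.
First-order decay: C = 6.135·exp(−k·t) = 6.135·0.4664 = 2.861 µg/L.
Second outfall: C = (58.55·2.861 + 9.470·60.00)/68.02 = 10.82 µg/L.

10.8 µg/L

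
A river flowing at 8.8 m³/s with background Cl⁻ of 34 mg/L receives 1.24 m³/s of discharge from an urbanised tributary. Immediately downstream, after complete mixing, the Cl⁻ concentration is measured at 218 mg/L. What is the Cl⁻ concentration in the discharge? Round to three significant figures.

1520 mg/L

Mass balance: 8.800·34.00 + 1.240·Cₑ = 10.04·218.0
→ Cₑ = (10.04·218.0 − 8.800·34.00) / 1.240 = 1524 mg/L.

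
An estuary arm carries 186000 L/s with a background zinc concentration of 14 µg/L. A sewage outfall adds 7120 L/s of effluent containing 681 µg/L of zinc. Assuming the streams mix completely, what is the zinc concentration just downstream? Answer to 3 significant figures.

38.6 µg/L

After mixing, C = (186000·14.00 + 7120·681.0) / 193100 = 7453000/193100 = 38.59 µg/L.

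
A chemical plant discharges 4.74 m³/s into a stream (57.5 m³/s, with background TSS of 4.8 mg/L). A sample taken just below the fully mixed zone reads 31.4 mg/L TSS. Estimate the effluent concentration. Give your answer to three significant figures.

Mass balance: 57.50·4.800 + 4.740·Cₑ = 62.24·31.40
→ Cₑ = (62.24·31.40 − 57.50·4.800) / 4.740 = 354.1 mg/L.

354 mg/L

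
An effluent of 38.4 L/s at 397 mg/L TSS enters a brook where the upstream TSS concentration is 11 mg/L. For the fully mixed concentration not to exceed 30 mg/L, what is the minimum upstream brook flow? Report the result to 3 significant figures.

742 L/s

Set C_mix = 30: (Q·11.00 + 38.40·397.0) / (Q + 38.40) = 30
→ Q = 38.40·(397.0 − 30)/(30 − 11.00) = 741.7 L/s.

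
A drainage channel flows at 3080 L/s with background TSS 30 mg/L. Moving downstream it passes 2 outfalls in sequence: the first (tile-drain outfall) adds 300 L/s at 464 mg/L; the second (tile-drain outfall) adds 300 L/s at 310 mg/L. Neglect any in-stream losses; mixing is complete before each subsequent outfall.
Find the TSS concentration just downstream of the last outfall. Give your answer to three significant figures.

Below outfall 1: Q → 3380 L/s, C = (3080·30.00 + 300.0·464.0)/3380 = 68.52 mg/L.
Below outfall 2: Q → 3680 L/s, C = (3380·68.52 + 300.0·310.0)/3680 = 88.21 mg/L.

88.2 mg/L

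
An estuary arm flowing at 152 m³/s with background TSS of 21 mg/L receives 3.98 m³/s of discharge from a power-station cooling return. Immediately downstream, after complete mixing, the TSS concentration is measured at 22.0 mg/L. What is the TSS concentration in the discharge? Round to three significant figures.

60.2 mg/L

Mass balance: 152.0·21.00 + 3.980·Cₑ = 156.0·22.00
→ Cₑ = (156.0·22.00 − 152.0·21.00) / 3.980 = 60.19 mg/L.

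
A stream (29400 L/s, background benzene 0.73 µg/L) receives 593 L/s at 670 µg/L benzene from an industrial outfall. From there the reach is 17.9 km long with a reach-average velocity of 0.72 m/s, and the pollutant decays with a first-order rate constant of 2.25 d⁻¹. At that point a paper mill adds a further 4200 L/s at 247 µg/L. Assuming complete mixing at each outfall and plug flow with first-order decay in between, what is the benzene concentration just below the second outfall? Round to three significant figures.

Conservation of mass: C = (29400·0.7300 + 593.0·670.0) / 29990 = 418800/29990 = 13.96 µg/L; combined flow 29990 L/s.
Travel time t = 17.9·1000 / 0.72 = 24860 s = 6.906 h.
Decay over the reach: 13.96·exp(−kt) = 13.96·0.5234 = 7.308 µg/L.
At the second outfall, C = (29990·7.308 + 4200·247.0) / (29990 + 4200) = 36.75 µg/L.

36.7 µg/L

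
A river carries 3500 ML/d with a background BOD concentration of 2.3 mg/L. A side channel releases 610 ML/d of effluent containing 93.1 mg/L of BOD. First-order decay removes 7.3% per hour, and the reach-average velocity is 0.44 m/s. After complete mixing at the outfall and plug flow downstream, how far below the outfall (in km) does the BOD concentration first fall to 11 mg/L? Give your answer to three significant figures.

7.54 km

Mixed concentration C = ΣQC/ΣQ = (3500·2.300 + 610.0·93.10) / 4110 = 64840/4110 = 15.78 mg/L.
7.3%/h lost → k = −ln(1 − 0.073) = 0.07580 h⁻¹.
Set 15.78·exp(−k·t) = 11 → t = ln(15.78/11)/k = 17130 s = 4.757 h.
Distance = v·t = 0.44·17130 = 7536 m = 7.536 km.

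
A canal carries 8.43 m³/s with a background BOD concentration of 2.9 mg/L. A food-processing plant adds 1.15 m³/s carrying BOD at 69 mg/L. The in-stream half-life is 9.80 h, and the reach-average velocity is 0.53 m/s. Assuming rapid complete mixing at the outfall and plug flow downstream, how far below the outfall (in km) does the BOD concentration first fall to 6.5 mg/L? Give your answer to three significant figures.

Mass balance: C = (8.430·2.900 + 1.150·69.00) / 9.580 = 103.8/9.580 = 10.83 mg/L.
Half-life 9.80 h → k = ln 2 / 9.80 = 0.07073 h⁻¹ = 1.698 d⁻¹.
Set 10.83·exp(−k·t) = 6.5 → t = ln(10.83/6.5)/k = 26010 s = 7.224 h.
Distance = v·t = 0.53·26010 = 13780 m = 13.78 km.

13.8 km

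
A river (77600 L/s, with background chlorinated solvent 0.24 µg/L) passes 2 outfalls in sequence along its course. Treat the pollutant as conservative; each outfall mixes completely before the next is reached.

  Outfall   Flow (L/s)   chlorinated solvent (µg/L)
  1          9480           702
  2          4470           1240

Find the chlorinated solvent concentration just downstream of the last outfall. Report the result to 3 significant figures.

133 µg/L

Below outfall 1: Q → 87080 L/s, C = (77600·0.2400 + 9480·702.0)/87080 = 76.64 µg/L.
Below outfall 2: Q → 91550 L/s, C = (87080·76.64 + 4470·1240)/91550 = 133.4 µg/L.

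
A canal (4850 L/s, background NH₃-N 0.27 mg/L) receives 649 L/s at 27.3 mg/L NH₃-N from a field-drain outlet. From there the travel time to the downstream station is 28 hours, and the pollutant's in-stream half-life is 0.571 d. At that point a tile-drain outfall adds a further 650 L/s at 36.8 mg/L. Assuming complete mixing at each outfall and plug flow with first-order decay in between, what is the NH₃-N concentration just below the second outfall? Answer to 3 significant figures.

After mixing, C = (4850·0.2700 + 649.0·27.30) / 5499 = 19030/5499 = 3.460 mg/L; combined flow 5499 L/s.
Half-life 0.571 d → k = ln 2 / 0.571 = 1.214 d⁻¹.
Decay over the reach: 3.460·exp(−kt) = 3.460·0.2426 = 0.8395 mg/L.
At the second outfall, C = (5499·0.8395 + 650.0·36.80) / (5499 + 650.0) = 4.641 mg/L.

4.64 mg/L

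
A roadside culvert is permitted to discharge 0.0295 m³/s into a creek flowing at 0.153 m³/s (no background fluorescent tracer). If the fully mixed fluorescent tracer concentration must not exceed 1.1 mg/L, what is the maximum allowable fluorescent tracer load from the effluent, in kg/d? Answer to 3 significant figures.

Mass balance at the limit: 0.1530·0 + 0.02950·Cₑ = 0.1825·1.1 → Cₑ = 6.805 mg/L.
Load = 0.02950 m³/s × 6.805 g/m³ × 86 400 s/d = 17.34 kg/d.

17.3 kg/d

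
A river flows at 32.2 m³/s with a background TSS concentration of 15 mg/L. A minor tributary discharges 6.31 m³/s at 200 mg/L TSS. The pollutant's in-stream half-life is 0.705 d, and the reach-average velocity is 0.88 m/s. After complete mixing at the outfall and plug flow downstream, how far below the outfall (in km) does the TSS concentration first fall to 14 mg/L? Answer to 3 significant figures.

After mixing, C = (32.20·15.00 + 6.310·200.0) / 38.51 = 1745/38.51 = 45.31 mg/L.
Half-life 0.705 d → k = ln 2 / 0.705 = 0.9832 d⁻¹.
Set 45.31·exp(−k·t) = 14 → t = ln(45.31/14)/k = 103200 s = 28.67 h.
Distance = v·t = 0.88·103200 = 90830 m = 90.83 km.

90.8 km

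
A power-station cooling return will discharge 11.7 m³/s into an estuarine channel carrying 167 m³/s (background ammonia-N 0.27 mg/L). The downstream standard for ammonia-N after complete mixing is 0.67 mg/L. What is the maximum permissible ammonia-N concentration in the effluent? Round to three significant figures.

At the limit, (Qr·Cr + Qe·Cₑ)/(Qr + Qe) = 0.67:
Cₑ = (178.7·0.67 − 167.0·0.2700) / 11.70 = 6.379 mg/L.

6.38 mg/L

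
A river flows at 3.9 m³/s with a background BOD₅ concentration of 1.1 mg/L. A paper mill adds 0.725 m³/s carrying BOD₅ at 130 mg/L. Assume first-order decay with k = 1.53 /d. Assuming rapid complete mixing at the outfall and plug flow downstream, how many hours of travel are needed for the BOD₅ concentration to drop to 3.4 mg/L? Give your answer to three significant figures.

Conservation of mass: C = (3.900·1.100 + 0.7250·130.0) / 4.625 = 98.54/4.625 = 21.31 mg/L.
21.31·exp(−k·t) = 3.4 → t = ln(21.31/3.4)/k = 103600 s = 28.79 h.

28.8 h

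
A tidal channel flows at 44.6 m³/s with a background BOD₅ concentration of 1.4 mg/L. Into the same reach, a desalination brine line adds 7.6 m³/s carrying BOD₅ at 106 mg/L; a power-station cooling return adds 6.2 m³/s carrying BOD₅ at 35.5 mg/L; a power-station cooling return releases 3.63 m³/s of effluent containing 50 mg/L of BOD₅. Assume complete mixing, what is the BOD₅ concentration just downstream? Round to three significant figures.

After mixing, C = (44.60·1.400 + 7.600·106.0 + 6.200·35.50 + 3.630·50.00) / 62.03 = 1270/62.03 = 20.47 mg/L.

20.5 mg/L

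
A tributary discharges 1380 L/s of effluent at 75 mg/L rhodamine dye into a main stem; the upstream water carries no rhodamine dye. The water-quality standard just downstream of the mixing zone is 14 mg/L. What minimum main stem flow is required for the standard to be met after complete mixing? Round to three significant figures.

Set C_mix = 14: (Q·0 + 1380·75.00) / (Q + 1380) = 14
→ Q = 1380·(75.00 − 14)/(14 − 0) = 6013 L/s.

6010 L/s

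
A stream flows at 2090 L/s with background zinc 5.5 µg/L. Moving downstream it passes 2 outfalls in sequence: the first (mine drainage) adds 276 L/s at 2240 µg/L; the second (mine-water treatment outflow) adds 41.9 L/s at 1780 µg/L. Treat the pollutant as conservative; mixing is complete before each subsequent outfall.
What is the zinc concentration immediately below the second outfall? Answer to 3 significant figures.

Below outfall 1: Q → 2366 L/s, C = (2090·5.500 + 276.0·2240)/2366 = 266.2 µg/L.
Below outfall 2: Q → 2408 L/s, C = (2366·266.2 + 41.90·1780)/2408 = 292.5 µg/L.

293 µg/L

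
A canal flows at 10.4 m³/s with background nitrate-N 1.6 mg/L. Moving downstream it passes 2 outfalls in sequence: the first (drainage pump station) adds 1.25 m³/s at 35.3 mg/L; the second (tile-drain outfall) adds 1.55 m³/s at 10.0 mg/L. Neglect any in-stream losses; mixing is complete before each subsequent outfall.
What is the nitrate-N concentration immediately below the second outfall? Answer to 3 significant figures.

5.78 mg/L

Below outfall 1: Q → 11.65 m³/s, C = (10.40·1.600 + 1.250·35.30)/11.65 = 5.216 mg/L.
Below outfall 2: Q → 13.20 m³/s, C = (11.65·5.216 + 1.550·10.00)/13.20 = 5.778 mg/L.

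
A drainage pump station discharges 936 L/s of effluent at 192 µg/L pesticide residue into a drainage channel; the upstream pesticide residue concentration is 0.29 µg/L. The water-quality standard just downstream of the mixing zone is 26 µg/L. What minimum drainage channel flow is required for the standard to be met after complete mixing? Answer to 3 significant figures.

Set C_mix = 26: (Q·0.2900 + 936.0·192.0) / (Q + 936.0) = 26
→ Q = 936.0·(192.0 − 26)/(26 − 0.2900) = 6043 L/s.

6040 L/s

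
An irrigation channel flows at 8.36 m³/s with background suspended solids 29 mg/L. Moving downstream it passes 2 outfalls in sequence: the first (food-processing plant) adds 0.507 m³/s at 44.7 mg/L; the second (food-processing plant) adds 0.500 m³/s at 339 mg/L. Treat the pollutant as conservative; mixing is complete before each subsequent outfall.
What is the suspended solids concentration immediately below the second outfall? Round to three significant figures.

Below outfall 1: Q → 8.867 m³/s, C = (8.360·29.00 + 0.5070·44.70)/8.867 = 29.90 mg/L.
Below outfall 2: Q → 9.367 m³/s, C = (8.867·29.90 + 0.5000·339.0)/9.367 = 46.40 mg/L.

46.4 mg/L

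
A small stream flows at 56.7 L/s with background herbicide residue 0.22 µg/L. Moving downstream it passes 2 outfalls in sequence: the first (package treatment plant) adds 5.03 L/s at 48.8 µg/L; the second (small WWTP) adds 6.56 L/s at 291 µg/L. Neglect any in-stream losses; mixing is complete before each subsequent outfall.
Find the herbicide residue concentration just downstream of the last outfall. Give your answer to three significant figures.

31.7 µg/L

Outfall 1: combined Q = 61.73 L/s; C = (56.70·0.2200 + 5.030·48.80)/61.73 = 4.178 µg/L.
Outfall 2: combined Q = 68.29 L/s; C = (61.73·4.178 + 6.560·291.0)/68.29 = 31.73 µg/L.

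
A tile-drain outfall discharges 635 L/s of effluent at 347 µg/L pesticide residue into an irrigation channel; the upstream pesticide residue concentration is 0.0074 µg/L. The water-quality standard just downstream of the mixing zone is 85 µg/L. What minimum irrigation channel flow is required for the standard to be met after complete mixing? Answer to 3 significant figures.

Set C_mix = 85: (Q·0.007400 + 635.0·347.0) / (Q + 635.0) = 85
→ Q = 635.0·(347.0 − 85)/(85 − 0.007400) = 1957 L/s.

1960 L/s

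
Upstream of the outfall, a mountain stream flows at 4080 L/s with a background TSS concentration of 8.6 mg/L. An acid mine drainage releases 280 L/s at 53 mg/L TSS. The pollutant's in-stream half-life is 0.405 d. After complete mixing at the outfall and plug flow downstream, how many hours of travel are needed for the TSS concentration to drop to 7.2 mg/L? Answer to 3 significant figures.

6.51 h

After mixing, C = (4080·8.600 + 280.0·53.00) / 4360 = 49930/4360 = 11.45 mg/L.
Half-life 0.405 d → k = ln 2 / 0.405 = 1.711 d⁻¹.
11.45·exp(−k·t) = 7.2 → t = ln(11.45/7.2)/k = 23430 s = 6.507 h.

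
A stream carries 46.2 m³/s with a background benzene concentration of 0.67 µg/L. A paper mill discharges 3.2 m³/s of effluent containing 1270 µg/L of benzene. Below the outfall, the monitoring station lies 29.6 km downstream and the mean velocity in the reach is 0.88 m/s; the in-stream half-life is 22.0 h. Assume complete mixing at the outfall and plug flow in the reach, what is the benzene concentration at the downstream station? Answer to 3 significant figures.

After mixing, C = (46.20·0.6700 + 3.200·1270) / 49.40 = 4095/49.40 = 82.89 µg/L.
Travel time t = 29.6·1000 / 0.88 = 33640 s = 9.343 h.
Half-life 22.0 h → k = ln 2 / 22.0 = 0.03151 h⁻¹ = 0.7562 d⁻¹.
Decay over the reach: 82.89·exp(−kt) = 82.89·0.7450 = 61.76 µg/L.

61.8 µg/L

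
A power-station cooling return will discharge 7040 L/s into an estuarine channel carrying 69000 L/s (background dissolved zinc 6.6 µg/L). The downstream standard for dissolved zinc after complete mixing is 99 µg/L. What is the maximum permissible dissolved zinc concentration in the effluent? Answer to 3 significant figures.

At the limit, (Qr·Cr + Qe·Cₑ)/(Qr + Qe) = 99:
Cₑ = (76040·99 − 69000·6.600) / 7040 = 1005 µg/L.

1000 µg/L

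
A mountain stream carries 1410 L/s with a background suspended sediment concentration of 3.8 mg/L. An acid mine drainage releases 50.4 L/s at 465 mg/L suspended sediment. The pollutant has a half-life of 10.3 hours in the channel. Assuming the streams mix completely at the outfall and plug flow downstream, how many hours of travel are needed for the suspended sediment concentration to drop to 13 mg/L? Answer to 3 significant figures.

After mixing, C = (1410·3.800 + 50.40·465.0) / 1460 = 28790/1460 = 19.72 mg/L.
Half-life 10.3 h → k = ln 2 / 10.3 = 0.06730 h⁻¹ = 1.615 d⁻¹.
19.72·exp(−k·t) = 13 → t = ln(19.72/13)/k = 22280 s = 6.189 h.

6.19 h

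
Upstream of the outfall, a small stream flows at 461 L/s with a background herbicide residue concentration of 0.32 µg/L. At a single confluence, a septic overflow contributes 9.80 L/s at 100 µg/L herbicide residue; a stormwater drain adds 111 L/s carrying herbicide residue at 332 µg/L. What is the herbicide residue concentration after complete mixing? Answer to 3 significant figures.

Mass balance: C = (461.0·0.3200 + 9.800·100.0 + 111.0·332.0) / 581.8 = 37980/581.8 = 65.28 µg/L.

65.3 µg/L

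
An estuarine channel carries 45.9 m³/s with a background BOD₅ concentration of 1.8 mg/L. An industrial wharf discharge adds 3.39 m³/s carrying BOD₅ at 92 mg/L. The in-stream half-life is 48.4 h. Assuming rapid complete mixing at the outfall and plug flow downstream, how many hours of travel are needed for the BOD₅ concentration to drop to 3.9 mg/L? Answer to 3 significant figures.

50.2 h

After mixing, C = (45.90·1.800 + 3.390·92.00) / 49.29 = 394.5/49.29 = 8.004 mg/L.
Half-life 48.4 h → k = ln 2 / 48.4 = 0.01432 h⁻¹ = 0.3437 d⁻¹.
8.004·exp(−k·t) = 3.9 → t = ln(8.004/3.9)/k = 180700 s = 50.20 h.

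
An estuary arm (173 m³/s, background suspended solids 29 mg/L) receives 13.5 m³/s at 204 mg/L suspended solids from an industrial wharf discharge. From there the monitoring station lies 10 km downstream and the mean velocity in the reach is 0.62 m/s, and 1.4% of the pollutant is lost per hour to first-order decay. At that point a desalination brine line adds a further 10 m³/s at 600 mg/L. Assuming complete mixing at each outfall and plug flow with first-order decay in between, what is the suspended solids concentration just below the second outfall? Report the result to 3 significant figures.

67.7 mg/L

Conservation of mass: C = (173.0·29.00 + 13.50·204.0) / 186.5 = 7771/186.5 = 41.67 mg/L; combined flow 186.5 m³/s.
Travel time t = 10·1000 / 0.62 = 16130 s = 4.480 h.
1.4%/h lost → k = −ln(1 − 0.014) = 0.01410 h⁻¹.
After decay, C = 41.67 × e^(−kt) = 41.67 × 0.9388 = 39.12 mg/L.
At the second outfall, C = (186.5·39.12 + 10.00·600.0) / (186.5 + 10.00) = 67.66 mg/L.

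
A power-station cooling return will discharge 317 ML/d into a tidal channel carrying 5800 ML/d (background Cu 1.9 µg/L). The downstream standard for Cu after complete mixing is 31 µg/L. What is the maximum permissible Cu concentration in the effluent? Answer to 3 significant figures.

563 µg/L

At the limit, (Qr·Cr + Qe·Cₑ)/(Qr + Qe) = 31:
Cₑ = (6117·31 − 5800·1.900) / 317.0 = 563.4 µg/L.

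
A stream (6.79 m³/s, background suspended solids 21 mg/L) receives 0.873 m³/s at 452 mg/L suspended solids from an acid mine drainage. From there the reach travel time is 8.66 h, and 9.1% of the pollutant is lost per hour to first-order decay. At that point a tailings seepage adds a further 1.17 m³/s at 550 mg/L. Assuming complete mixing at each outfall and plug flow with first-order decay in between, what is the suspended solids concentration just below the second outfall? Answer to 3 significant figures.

99.5 mg/L

Mixed concentration C = ΣQC/ΣQ = (6.790·21.00 + 0.8730·452.0) / 7.663 = 537.2/7.663 = 70.10 mg/L; combined flow 7.663 m³/s.
9.1%/h lost → k = −ln(1 − 0.091) = 0.09541 h⁻¹.
Applying C = C₀e^(−kt): 70.10 × 0.4377 = 30.68 mg/L.
Second outfall: C = (7.663·30.68 + 1.170·550.0)/8.833 = 99.47 mg/L.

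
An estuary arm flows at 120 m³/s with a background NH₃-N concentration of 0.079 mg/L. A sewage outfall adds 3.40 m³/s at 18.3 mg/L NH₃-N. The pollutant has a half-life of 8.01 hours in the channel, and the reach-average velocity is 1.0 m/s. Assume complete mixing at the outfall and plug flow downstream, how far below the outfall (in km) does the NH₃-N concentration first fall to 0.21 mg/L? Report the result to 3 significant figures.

42.3 km

Flow-weighted average: C = (120.0·0.07900 + 3.400·18.30) / 123.4 = 71.70/123.4 = 0.5810 mg/L.
Half-life 8.01 h → k = ln 2 / 8.01 = 0.08654 h⁻¹ = 2.077 d⁻¹.
Set 0.5810·exp(−k·t) = 0.21 → t = ln(0.5810/0.21)/k = 42340 s = 11.76 h.
Distance = v·t = 1.0·42340 = 42340 m = 42.34 km.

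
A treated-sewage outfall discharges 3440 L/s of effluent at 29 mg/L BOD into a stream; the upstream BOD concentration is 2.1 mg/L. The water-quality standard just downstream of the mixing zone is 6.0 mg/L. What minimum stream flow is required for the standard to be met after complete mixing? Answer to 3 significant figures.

Set C_mix = 6.0: (Q·2.100 + 3440·29.00) / (Q + 3440) = 6.0
→ Q = 3440·(29.00 − 6.0)/(6.0 − 2.100) = 20290 L/s.

20300 L/s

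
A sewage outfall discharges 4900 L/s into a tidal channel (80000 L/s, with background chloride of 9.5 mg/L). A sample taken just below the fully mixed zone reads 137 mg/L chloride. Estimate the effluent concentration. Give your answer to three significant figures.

Mass balance: 80000·9.500 + 4900·Cₑ = 84900·137.0
→ Cₑ = (84900·137.0 − 80000·9.500) / 4900 = 2219 mg/L.

2220 mg/L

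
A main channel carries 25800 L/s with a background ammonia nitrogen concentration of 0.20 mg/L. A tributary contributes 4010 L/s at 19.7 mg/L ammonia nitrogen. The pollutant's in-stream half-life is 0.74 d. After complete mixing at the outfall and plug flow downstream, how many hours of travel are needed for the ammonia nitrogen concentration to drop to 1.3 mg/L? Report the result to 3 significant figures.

19.9 h

Mixed concentration C = ΣQC/ΣQ = (25800·0.2000 + 4010·19.70) / 29810 = 84160/29810 = 2.823 mg/L.
Half-life 0.74 d → k = ln 2 / 0.74 = 0.9367 d⁻¹.
2.823·exp(−k·t) = 1.3 → t = ln(2.823/1.3)/k = 71530 s = 19.87 h.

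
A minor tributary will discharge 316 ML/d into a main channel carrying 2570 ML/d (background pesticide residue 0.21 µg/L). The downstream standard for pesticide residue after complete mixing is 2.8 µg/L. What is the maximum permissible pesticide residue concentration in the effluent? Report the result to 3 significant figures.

23.9 µg/L

At the limit, (Qr·Cr + Qe·Cₑ)/(Qr + Qe) = 2.8:
Cₑ = (2886·2.8 − 2570·0.2100) / 316.0 = 23.86 µg/L.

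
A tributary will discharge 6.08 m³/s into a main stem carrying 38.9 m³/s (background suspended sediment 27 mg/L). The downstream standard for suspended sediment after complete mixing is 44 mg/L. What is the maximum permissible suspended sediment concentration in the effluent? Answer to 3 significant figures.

At the limit, (Qr·Cr + Qe·Cₑ)/(Qr + Qe) = 44:
Cₑ = (44.98·44 − 38.90·27.00) / 6.080 = 152.8 mg/L.

153 mg/L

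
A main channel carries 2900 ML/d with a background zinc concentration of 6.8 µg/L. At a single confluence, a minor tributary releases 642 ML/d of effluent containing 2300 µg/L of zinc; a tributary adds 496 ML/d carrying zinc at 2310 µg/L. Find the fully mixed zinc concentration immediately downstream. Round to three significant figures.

654 µg/L

Mixed concentration C = ΣQC/ΣQ = (2900·6.800 + 642.0·2300 + 496.0·2310) / 4038 = 2642000/4038 = 654.3 µg/L.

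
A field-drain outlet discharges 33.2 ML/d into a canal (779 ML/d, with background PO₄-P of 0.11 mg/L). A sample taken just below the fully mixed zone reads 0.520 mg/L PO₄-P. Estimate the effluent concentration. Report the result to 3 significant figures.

10.1 mg/L

Mass balance: 779.0·0.1100 + 33.20·Cₑ = 812.2·0.5200
→ Cₑ = (812.2·0.5200 − 779.0·0.1100) / 33.20 = 10.14 mg/L.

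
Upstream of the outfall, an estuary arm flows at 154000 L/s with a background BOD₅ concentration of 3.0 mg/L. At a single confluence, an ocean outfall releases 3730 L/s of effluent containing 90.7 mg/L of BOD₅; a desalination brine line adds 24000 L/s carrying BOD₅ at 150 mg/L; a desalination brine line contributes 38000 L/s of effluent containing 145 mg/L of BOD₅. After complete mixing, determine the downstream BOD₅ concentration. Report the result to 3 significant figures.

Flow-weighted average: C = (154000·3.000 + 3730·90.70 + 24000·150.0 + 38000·145.0) / 219700 = 9910000/219700 = 45.10 mg/L.

45.1 mg/L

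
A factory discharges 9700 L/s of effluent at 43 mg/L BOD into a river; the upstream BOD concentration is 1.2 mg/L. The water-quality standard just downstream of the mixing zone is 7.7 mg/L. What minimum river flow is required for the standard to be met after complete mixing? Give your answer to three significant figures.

Set C_mix = 7.7: (Q·1.200 + 9700·43.00) / (Q + 9700) = 7.7
→ Q = 9700·(43.00 − 7.7)/(7.7 − 1.200) = 52680 L/s.

52700 L/s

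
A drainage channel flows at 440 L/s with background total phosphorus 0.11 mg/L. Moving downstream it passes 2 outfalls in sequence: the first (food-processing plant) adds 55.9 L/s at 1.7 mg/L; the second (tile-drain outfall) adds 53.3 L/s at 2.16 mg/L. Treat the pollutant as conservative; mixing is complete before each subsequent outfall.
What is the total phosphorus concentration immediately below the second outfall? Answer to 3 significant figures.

0.471 mg/L

Below outfall 1: Q → 495.9 L/s, C = (440.0·0.1100 + 55.90·1.700)/495.9 = 0.2892 mg/L.
Below outfall 2: Q → 549.2 L/s, C = (495.9·0.2892 + 53.30·2.160)/549.2 = 0.4708 mg/L.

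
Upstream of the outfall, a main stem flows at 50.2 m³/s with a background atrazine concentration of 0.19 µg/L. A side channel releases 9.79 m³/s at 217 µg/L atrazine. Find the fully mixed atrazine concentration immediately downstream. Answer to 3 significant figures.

Mixed concentration C = ΣQC/ΣQ = (50.20·0.1900 + 9.790·217.0) / 59.99 = 2134/59.99 = 35.57 µg/L.

35.6 µg/L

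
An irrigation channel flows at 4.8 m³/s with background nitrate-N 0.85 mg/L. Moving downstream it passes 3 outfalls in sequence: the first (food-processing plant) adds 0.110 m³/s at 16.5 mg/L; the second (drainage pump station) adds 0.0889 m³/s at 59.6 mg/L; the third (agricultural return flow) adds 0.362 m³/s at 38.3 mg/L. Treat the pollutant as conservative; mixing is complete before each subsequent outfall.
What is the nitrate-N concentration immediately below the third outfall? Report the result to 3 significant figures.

Outfall 1: combined Q = 4.910 m³/s; C = (4.800·0.8500 + 0.1100·16.50)/4.910 = 1.201 mg/L.
Outfall 2: combined Q = 4.999 m³/s; C = (4.910·1.201 + 0.08890·59.60)/4.999 = 2.239 mg/L.
Outfall 3: combined Q = 5.361 m³/s; C = (4.999·2.239 + 0.3620·38.30)/5.361 = 4.674 mg/L.

4.67 mg/L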